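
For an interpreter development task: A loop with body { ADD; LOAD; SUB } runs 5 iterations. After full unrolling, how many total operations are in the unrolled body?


Loop body operations: ADD, LOAD, SUB (3 ops per iteration)
Unrolling 5 iterations:
  Iteration 1: ADD, LOAD, SUB (3 ops)
  Iteration 2: ADD, LOAD, SUB (3 ops)
  Iteration 3: ADD, LOAD, SUB (3 ops)
  Iteration 4: ADD, LOAD, SUB (3 ops)
  Iteration 5: ADD, LOAD, SUB (3 ops)
Total: 5 iterations * 3 ops/iter = 15 operations

15


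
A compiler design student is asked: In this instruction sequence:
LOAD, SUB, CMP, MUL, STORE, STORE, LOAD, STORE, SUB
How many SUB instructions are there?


Scanning instruction sequence for SUB:
  Position 1: LOAD
  Position 2: SUB <- MATCH
  Position 3: CMP
  Position 4: MUL
  Position 5: STORE
  Position 6: STORE
  Position 7: LOAD
  Position 8: STORE
  Position 9: SUB <- MATCH
Matches at positions: [2, 9]
Total SUB count: 2

2


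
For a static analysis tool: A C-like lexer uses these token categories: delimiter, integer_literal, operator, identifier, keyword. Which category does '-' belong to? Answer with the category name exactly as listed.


Token: '-'
Checking categories:
  identifier: no
  integer_literal: no
  operator: YES
  keyword: no
  delimiter: no
Category: operator

operator


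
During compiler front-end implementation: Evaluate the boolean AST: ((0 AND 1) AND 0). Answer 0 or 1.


Step 1: Evaluate inner node
  0 AND 1 = 0
Step 2: Evaluate root node
  0 AND 0 = 0

0


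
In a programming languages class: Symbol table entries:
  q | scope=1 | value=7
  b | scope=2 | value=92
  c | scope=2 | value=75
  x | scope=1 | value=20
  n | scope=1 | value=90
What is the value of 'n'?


Searching symbol table for 'n':
  q | scope=1 | value=7
  b | scope=2 | value=92
  c | scope=2 | value=75
  x | scope=1 | value=20
  n | scope=1 | value=90 <- MATCH
Found 'n' at scope 1 with value 90

90


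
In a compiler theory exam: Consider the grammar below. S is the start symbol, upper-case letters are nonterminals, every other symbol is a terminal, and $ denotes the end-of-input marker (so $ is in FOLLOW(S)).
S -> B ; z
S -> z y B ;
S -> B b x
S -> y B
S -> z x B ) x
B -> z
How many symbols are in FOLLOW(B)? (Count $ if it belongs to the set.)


S is the start symbol and does not occur in any rule body, so FOLLOW(S) = {$}.
Examining every occurrence of B in a rule body:
  S -> B ; z : B is followed by terminal ';' -> add ';'
  S -> z y B ; : B is followed by terminal ';' -> add ';' (already in the set)
  S -> B b x : B is followed by terminal 'b' -> add 'b'
  S -> y B : B is at the right end -> add FOLLOW(S) = {$}
  S -> z x B ) x : B is followed by terminal ')' -> add ')'
  B -> z : B does not occur in the body -> contributes nothing
FOLLOW(B) = {), ;, b, $}
Count: 4

4


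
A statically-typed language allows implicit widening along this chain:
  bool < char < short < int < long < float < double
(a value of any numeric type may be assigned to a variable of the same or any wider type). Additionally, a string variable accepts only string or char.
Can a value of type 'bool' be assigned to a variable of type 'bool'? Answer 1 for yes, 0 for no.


Target variable type: bool
Source value type: bool
Numeric ranks: bool=0, bool=0
Widening allowed iff rank(source) <= rank(target): 0 <= 0? Yes
Result: 1

1


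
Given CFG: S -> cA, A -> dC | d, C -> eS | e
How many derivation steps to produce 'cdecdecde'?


Grammar: S -> cA, A -> dC | d, C -> eS | e
Deriving 'cdecdecde':
Step 1: S -> cA => cA
Step 2: A -> dC => cdC
Step 3: C -> eS => cdeS
Step 4: S -> cA => cdecA
Step 5: A -> dC => cdecdC
Step 6: C -> eS => cdecdeS
Step 7: S -> cA => cdecdecA
Step 8: A -> dC => cdecdecdC
Step 9: C -> e => cdecdecde
Total derivation steps: 9

9


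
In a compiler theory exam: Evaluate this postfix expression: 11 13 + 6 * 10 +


Processing tokens left to right:
Push 11, Push 13
Pop 11 and 13, compute 11 + 13 = 24, push 24
Push 6
Pop 24 and 6, compute 24 * 6 = 144, push 144
Push 10
Pop 144 and 10, compute 144 + 10 = 154, push 154
Stack result: 154

154


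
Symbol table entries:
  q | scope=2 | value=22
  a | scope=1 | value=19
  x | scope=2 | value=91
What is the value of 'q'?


Searching symbol table for 'q':
  q | scope=2 | value=22 <- MATCH
  a | scope=1 | value=19
  x | scope=2 | value=91
Found 'q' at scope 2 with value 22

22


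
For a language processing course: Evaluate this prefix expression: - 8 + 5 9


Parsing prefix expression: - 8 + 5 9
Step 1: Innermost operation '+ 5 9'
  5 + 9 = 14
Step 2: Outer operation '- 8 [14]'
  8 - 14 = -6

-6


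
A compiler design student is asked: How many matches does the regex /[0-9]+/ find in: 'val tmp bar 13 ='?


Pattern: /[0-9]+/ (int literals)
Input: 'val tmp bar 13 ='
Scanning for matches:
  Match 1: '13'
Total matches: 1

1


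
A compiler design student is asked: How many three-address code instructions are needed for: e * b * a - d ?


Expression: e * b * a - d
Generating three-address code (respecting * over +/- precedence):
  Instruction 1: t1 = e * b
  Instruction 2: t2 = t1 * a
  Instruction 3: t3 = t2 - d
Total instructions: 3

3


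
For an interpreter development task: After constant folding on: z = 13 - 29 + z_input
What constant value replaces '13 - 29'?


Identifying constant sub-expression:
  Original: z = 13 - 29 + z_input
  13 and 29 are both compile-time constants
  Evaluating: 13 - 29 = -16
  After folding: z = -16 + z_input

-16


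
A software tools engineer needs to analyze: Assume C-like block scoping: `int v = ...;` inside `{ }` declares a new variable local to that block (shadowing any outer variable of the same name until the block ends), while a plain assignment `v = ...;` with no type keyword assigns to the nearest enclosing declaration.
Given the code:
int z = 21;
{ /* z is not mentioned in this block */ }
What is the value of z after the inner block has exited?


Analyzing scoping rules:
Outer scope: declares z = 21
Inner block: z is neither redeclared nor assigned -> unchanged
After the block -> 21
Result: 21

21


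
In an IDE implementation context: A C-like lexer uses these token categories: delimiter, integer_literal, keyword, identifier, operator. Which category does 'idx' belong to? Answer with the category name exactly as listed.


Token: 'idx'
Checking categories:
  identifier: YES
  integer_literal: no
  operator: no
  keyword: no
  delimiter: no
Category: identifier

identifier


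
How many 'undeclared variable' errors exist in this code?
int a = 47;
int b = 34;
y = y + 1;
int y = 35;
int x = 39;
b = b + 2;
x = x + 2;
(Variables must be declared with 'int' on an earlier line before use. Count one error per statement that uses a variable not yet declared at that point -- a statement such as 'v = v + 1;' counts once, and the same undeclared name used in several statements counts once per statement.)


Scanning code line by line:
  Line 1: declare 'a' -> declared = ['a']
  Line 2: declare 'b' -> declared = ['a', 'b']
  Line 3: use 'y' -> ERROR (undeclared)
  Line 4: declare 'y' -> declared = ['a', 'b', 'y']
  Line 5: declare 'x' -> declared = ['a', 'b', 'x', 'y']
  Line 6: use 'b' -> OK (declared)
  Line 7: use 'x' -> OK (declared)
Total undeclared variable errors: 1

1


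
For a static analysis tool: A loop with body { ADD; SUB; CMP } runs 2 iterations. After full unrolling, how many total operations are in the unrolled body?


Loop body operations: ADD, SUB, CMP (3 ops per iteration)
Unrolling 2 iterations:
  Iteration 1: ADD, SUB, CMP (3 ops)
  Iteration 2: ADD, SUB, CMP (3 ops)
Total: 2 iterations * 3 ops/iter = 6 operations

6


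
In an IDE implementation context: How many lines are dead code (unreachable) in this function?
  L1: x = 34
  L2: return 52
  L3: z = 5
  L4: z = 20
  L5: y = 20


Analyzing control flow:
  L1: reachable (before return)
  L2: reachable (return statement)
  L3: DEAD (after return at L2)
  L4: DEAD (after return at L2)
  L5: DEAD (after return at L2)
Return at L2, total lines = 5
Dead lines: L3 through L5
Count: 3

3


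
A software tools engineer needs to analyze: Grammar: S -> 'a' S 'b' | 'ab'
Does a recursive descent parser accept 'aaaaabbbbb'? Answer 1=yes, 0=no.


Grammar accepts strings of the form a^n b^n (n >= 1)
Word: 'aaaaabbbbb'
Counting: 5 a's and 5 b's
Check: 5 == 5? Yes
Derivation (S -> aSb applied 4 time(s), then S -> ab): S => aSb => aaSbb => aaaSbbb => aaaaSbbbb => aaaaabbbbb
Accepted

1


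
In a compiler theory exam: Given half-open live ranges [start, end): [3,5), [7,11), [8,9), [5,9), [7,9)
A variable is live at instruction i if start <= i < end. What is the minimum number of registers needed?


Live ranges:
  Var0: [3, 5)
  Var1: [7, 11)
  Var2: [8, 9)
  Var3: [5, 9)
  Var4: [7, 9)
Sweep-line events (position, delta, active):
  pos=3 start -> active=1
  pos=5 end -> active=0
  pos=5 start -> active=1
  pos=7 start -> active=2
  pos=7 start -> active=3
  pos=8 start -> active=4
  pos=9 end -> active=3
  pos=9 end -> active=2
  pos=9 end -> active=1
  pos=11 end -> active=0
Maximum simultaneous active: 4
Minimum registers needed: 4

4


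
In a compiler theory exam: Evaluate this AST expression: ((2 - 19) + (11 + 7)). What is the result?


Expression: ((2 - 19) + (11 + 7))
Evaluating step by step:
  2 - 19 = -17
  11 + 7 = 18
  -17 + 18 = 1
Result: 1

1


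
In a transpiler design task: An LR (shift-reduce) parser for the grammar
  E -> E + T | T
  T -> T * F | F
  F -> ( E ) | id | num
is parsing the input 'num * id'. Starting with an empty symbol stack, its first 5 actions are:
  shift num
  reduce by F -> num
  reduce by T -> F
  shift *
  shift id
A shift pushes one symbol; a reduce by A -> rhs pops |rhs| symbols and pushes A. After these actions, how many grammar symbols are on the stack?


Tracking the symbol stack through each action:
  Action 1: shift 'num' : push -> stack = [num] (size 1)
  Action 2: reduce by F -> num : pop 1, push F -> stack = [F] (size 1)
  Action 3: reduce by T -> F : pop 1, push T -> stack = [T] (size 1)
  Action 4: shift '*' : push -> stack = [T, *] (size 2)
  Action 5: shift 'id' : push -> stack = [T, *, id] (size 3)
Final stack size: 3

3


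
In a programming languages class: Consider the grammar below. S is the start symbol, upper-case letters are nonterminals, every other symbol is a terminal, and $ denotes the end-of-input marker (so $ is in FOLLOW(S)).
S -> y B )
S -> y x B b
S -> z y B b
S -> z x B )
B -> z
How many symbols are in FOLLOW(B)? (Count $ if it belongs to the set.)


S is the start symbol and does not occur in any rule body, so FOLLOW(S) = {$}.
Examining every occurrence of B in a rule body:
  S -> y B ) : B is followed by terminal ')' -> add ')'
  S -> y x B b : B is followed by terminal 'b' -> add 'b'
  S -> z y B b : B is followed by terminal 'b' -> add 'b' (already in the set)
  S -> z x B ) : B is followed by terminal ')' -> add ')' (already in the set)
  B -> z : B does not occur in the body -> contributes nothing
FOLLOW(B) = {), b}
Count: 2

2


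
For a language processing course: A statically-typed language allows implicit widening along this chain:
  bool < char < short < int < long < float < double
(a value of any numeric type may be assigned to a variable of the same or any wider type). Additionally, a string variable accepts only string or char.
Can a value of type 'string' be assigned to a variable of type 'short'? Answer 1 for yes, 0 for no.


Target variable type: short
Source value type: string
Rule: string cannot widen to any numeric type
Result: 0

0


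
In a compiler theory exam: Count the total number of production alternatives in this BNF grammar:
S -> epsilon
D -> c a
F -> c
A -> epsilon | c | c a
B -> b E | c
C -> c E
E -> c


Counting alternatives per rule:
  S: 1 alternative(s)
  D: 1 alternative(s)
  F: 1 alternative(s)
  A: 3 alternative(s)
  B: 2 alternative(s)
  C: 1 alternative(s)
  E: 1 alternative(s)
Sum: 1 + 1 + 1 + 3 + 2 + 1 + 1 = 10

10


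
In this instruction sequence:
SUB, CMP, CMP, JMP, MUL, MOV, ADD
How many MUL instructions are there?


Scanning instruction sequence for MUL:
  Position 1: SUB
  Position 2: CMP
  Position 3: CMP
  Position 4: JMP
  Position 5: MUL <- MATCH
  Position 6: MOV
  Position 7: ADD
Matches at positions: [5]
Total MUL count: 1

1


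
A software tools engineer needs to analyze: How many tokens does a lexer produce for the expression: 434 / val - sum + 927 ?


Scanning '434 / val - sum + 927'
Token 1: '434' -> integer_literal
Token 2: '/' -> operator
Token 3: 'val' -> identifier
Token 4: '-' -> operator
Token 5: 'sum' -> identifier
Token 6: '+' -> operator
Token 7: '927' -> integer_literal
Total tokens: 7

7


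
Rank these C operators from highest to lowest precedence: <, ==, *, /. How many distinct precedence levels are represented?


Looking up precedence for each operator:
  < -> precedence 4
  == -> precedence 3
  * -> precedence 6
  / -> precedence 6
Sorted highest to lowest: *, /, <, ==
Distinct precedence values: [6, 4, 3]
Number of distinct levels: 3

3


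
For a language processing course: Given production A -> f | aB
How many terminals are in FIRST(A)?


Production: A -> f | aB
Examining each alternative for leading terminals:
  A -> f : first terminal = 'f'
  A -> aB : first terminal = 'a'
FIRST(A) = {a, f}
Count: 2

2


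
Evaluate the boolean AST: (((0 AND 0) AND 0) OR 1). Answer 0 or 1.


Step 1: Evaluate inner node
  0 AND 0 = 0
Step 2: Evaluate next node
  0 AND 0 = 0
Step 3: Evaluate root node
  0 OR 1 = 1

1


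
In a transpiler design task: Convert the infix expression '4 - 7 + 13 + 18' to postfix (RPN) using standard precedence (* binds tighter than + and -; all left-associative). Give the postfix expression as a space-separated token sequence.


Applying the shunting-yard algorithm:
  Operand 4 -> output
  Push '-' onto operator stack -> op-stack: [-]
  Operand 7 -> output
  See '+' (prec 1); top '-' (prec 1) >= it -> pop '-' to output
  Push '+' onto operator stack -> op-stack: [+]
  Operand 13 -> output
  See '+' (prec 1); top '+' (prec 1) >= it -> pop '+' to output
  Push '+' onto operator stack -> op-stack: [+]
  Operand 18 -> output
  End of input: pop '+' to output
Postfix result: 4 7 - 13 + 18 +

4 7 - 13 + 18 +


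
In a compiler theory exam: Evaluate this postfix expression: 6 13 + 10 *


Processing tokens left to right:
Push 6, Push 13
Pop 6 and 13, compute 6 + 13 = 19, push 19
Push 10
Pop 19 and 10, compute 19 * 10 = 190, push 190
Stack result: 190

190


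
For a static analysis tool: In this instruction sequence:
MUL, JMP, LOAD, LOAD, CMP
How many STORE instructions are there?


Scanning instruction sequence for STORE:
  Position 1: MUL
  Position 2: JMP
  Position 3: LOAD
  Position 4: LOAD
  Position 5: CMP
Matches at positions: []
Total STORE count: 0

0


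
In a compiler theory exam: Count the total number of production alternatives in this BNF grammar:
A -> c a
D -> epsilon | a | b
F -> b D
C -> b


Counting alternatives per rule:
  A: 1 alternative(s)
  D: 3 alternative(s)
  F: 1 alternative(s)
  C: 1 alternative(s)
Sum: 1 + 3 + 1 + 1 = 6

6


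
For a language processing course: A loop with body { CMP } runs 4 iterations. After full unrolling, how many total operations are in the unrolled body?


Loop body operations: CMP (1 op per iteration)
Unrolling 4 iterations:
  Iteration 1: CMP (1 ops)
  Iteration 2: CMP (1 ops)
  Iteration 3: CMP (1 ops)
  Iteration 4: CMP (1 ops)
Total: 4 iterations * 1 ops/iter = 4 operations

4


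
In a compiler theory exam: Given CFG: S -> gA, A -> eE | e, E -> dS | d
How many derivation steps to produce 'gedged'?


Grammar: S -> gA, A -> eE | e, E -> dS | d
Deriving 'gedged':
Step 1: S -> gA => gA
Step 2: A -> eE => geE
Step 3: E -> dS => gedS
Step 4: S -> gA => gedgA
Step 5: A -> eE => gedgeE
Step 6: E -> d => gedged
Total derivation steps: 6

6


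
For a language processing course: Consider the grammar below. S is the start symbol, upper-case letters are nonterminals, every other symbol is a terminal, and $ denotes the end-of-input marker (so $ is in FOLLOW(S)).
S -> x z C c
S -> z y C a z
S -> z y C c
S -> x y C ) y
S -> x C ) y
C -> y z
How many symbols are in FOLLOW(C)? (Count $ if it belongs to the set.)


S is the start symbol and does not occur in any rule body, so FOLLOW(S) = {$}.
Examining every occurrence of C in a rule body:
  S -> x z C c : C is followed by terminal 'c' -> add 'c'
  S -> z y C a z : C is followed by terminal 'a' -> add 'a'
  S -> z y C c : C is followed by terminal 'c' -> add 'c' (already in the set)
  S -> x y C ) y : C is followed by terminal ')' -> add ')'
  S -> x C ) y : C is followed by terminal ')' -> add ')' (already in the set)
  C -> y z : C does not occur in the body -> contributes nothing
FOLLOW(C) = {), a, c}
Count: 3

3


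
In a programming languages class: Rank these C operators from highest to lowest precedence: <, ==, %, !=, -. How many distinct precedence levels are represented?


Looking up precedence for each operator:
  < -> precedence 4
  == -> precedence 3
  % -> precedence 6
  != -> precedence 3
  - -> precedence 5
Sorted highest to lowest: %, -, <, ==, !=
Distinct precedence values: [6, 5, 4, 3]
Number of distinct levels: 4

4


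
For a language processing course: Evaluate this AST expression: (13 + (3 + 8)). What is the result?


Expression: (13 + (3 + 8))
Evaluating step by step:
  3 + 8 = 11
  13 + 11 = 24
Result: 24

24


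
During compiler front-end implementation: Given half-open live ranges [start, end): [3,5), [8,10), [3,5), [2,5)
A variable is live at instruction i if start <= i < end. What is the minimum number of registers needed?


Live ranges:
  Var0: [3, 5)
  Var1: [8, 10)
  Var2: [3, 5)
  Var3: [2, 5)
Sweep-line events (position, delta, active):
  pos=2 start -> active=1
  pos=3 start -> active=2
  pos=3 start -> active=3
  pos=5 end -> active=2
  pos=5 end -> active=1
  pos=5 end -> active=0
  pos=8 start -> active=1
  pos=10 end -> active=0
Maximum simultaneous active: 3
Minimum registers needed: 3

3


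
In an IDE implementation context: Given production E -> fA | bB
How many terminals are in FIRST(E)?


Production: E -> fA | bB
Examining each alternative for leading terminals:
  E -> fA : first terminal = 'f'
  E -> bB : first terminal = 'b'
FIRST(E) = {b, f}
Count: 2

2


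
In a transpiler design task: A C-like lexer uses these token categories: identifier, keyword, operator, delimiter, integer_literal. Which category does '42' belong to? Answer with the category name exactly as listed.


Token: '42'
Checking categories:
  identifier: no
  integer_literal: YES
  operator: no
  keyword: no
  delimiter: no
Category: integer_literal

integer_literal


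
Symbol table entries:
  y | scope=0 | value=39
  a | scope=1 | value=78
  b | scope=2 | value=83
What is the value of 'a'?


Searching symbol table for 'a':
  y | scope=0 | value=39
  a | scope=1 | value=78 <- MATCH
  b | scope=2 | value=83
Found 'a' at scope 1 with value 78

78


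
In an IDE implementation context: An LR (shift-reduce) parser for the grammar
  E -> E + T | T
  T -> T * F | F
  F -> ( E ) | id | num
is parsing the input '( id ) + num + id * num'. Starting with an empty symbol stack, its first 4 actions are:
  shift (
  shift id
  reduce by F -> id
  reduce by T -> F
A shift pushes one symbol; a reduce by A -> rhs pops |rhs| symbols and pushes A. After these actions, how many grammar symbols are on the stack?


Tracking the symbol stack through each action:
  Action 1: shift '(' : push -> stack = [(] (size 1)
  Action 2: shift 'id' : push -> stack = [(, id] (size 2)
  Action 3: reduce by F -> id : pop 1, push F -> stack = [(, F] (size 2)
  Action 4: reduce by T -> F : pop 1, push T -> stack = [(, T] (size 2)
Final stack size: 2

2


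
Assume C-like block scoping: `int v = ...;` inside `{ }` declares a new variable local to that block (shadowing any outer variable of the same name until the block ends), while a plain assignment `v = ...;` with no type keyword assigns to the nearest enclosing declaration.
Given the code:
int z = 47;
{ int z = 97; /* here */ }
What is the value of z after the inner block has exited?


Analyzing scoping rules:
Outer scope: declares z = 47
Inner block: 'int z = 97;' declares a NEW z that shadows the outer one
When the block exits the inner z goes out of scope; the outer z was never modified -> 47
Result: 47

47


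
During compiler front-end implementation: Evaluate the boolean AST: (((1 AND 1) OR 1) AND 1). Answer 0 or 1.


Step 1: Evaluate inner node
  1 AND 1 = 1
Step 2: Evaluate next node
  1 OR 1 = 1
Step 3: Evaluate root node
  1 AND 1 = 1

1


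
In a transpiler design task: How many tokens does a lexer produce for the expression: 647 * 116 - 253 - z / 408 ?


Scanning '647 * 116 - 253 - z / 408'
Token 1: '647' -> integer_literal
Token 2: '*' -> operator
Token 3: '116' -> integer_literal
Token 4: '-' -> operator
Token 5: '253' -> integer_literal
Token 6: '-' -> operator
Token 7: 'z' -> identifier
Token 8: '/' -> operator
Token 9: '408' -> integer_literal
Total tokens: 9

9


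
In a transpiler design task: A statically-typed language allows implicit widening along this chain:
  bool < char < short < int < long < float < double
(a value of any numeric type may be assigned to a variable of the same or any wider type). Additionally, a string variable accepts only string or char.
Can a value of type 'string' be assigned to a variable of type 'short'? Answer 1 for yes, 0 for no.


Target variable type: short
Source value type: string
Rule: string cannot widen to any numeric type
Result: 0

0


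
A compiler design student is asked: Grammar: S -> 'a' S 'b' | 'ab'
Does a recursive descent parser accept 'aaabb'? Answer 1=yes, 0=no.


Grammar accepts strings of the form a^n b^n (n >= 1)
Word: 'aaabb'
Counting: 3 a's and 2 b's
Check: 3 == 2? No
Mismatch: a-count != b-count
Rejected

0


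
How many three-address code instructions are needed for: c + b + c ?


Expression: c + b + c
Generating three-address code (respecting * over +/- precedence):
  Instruction 1: t1 = c + b
  Instruction 2: t2 = t1 + c
Total instructions: 2

2


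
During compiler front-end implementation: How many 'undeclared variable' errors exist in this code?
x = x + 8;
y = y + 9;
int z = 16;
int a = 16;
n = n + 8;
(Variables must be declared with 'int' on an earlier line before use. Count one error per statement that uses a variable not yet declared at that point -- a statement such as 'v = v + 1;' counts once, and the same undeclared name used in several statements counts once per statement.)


Scanning code line by line:
  Line 1: use 'x' -> ERROR (undeclared)
  Line 2: use 'y' -> ERROR (undeclared)
  Line 3: declare 'z' -> declared = ['z']
  Line 4: declare 'a' -> declared = ['a', 'z']
  Line 5: use 'n' -> ERROR (undeclared)
Total undeclared variable errors: 3

3


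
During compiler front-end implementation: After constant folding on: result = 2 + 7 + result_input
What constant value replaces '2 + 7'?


Identifying constant sub-expression:
  Original: result = 2 + 7 + result_input
  2 and 7 are both compile-time constants
  Evaluating: 2 + 7 = 9
  After folding: result = 9 + result_input

9


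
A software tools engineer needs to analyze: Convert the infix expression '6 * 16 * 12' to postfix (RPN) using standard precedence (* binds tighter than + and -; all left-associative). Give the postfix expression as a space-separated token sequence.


Applying the shunting-yard algorithm:
  Operand 6 -> output
  Push '*' onto operator stack -> op-stack: [*]
  Operand 16 -> output
  See '*' (prec 2); top '*' (prec 2) >= it -> pop '*' to output
  Push '*' onto operator stack -> op-stack: [*]
  Operand 12 -> output
  End of input: pop '*' to output
Postfix result: 6 16 * 12 *

6 16 * 12 *


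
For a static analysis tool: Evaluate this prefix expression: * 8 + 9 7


Parsing prefix expression: * 8 + 9 7
Step 1: Innermost operation '+ 9 7'
  9 + 7 = 16
Step 2: Outer operation '* 8 [16]'
  8 * 16 = 128

128


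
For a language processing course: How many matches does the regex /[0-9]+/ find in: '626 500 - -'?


Pattern: /[0-9]+/ (int literals)
Input: '626 500 - -'
Scanning for matches:
  Match 1: '626'
  Match 2: '500'
Total matches: 2

2


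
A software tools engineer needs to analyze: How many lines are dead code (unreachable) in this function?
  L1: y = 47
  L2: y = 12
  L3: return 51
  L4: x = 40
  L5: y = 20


Analyzing control flow:
  L1: reachable (before return)
  L2: reachable (before return)
  L3: reachable (return statement)
  L4: DEAD (after return at L3)
  L5: DEAD (after return at L3)
Return at L3, total lines = 5
Dead lines: L4 through L5
Count: 2

2


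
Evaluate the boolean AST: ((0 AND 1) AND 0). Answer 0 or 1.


Step 1: Evaluate inner node
  0 AND 1 = 0
Step 2: Evaluate root node
  0 AND 0 = 0

0


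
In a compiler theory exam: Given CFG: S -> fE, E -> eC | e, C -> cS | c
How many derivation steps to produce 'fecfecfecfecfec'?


Grammar: S -> fE, E -> eC | e, C -> cS | c
Deriving 'fecfecfecfecfec':
Step 1: S -> fE => fE
Step 2: E -> eC => feC
Step 3: C -> cS => fecS
Step 4: S -> fE => fecfE
Step 5: E -> eC => fecfeC
Step 6: C -> cS => fecfecS
Step 7: S -> fE => fecfecfE
Step 8: E -> eC => fecfecfeC
Step 9: C -> cS => fecfecfecS
Step 10: S -> fE => fecfecfecfE
Step 11: E -> eC => fecfecfecfeC
Step 12: C -> cS => fecfecfecfecS
Step 13: S -> fE => fecfecfecfecfE
Step 14: E -> eC => fecfecfecfecfeC
Step 15: C -> c => fecfecfecfecfec
Total derivation steps: 15

15


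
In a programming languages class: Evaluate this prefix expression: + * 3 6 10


Parsing prefix expression: + * 3 6 10
Step 1: Innermost operation '* 3 6'
  3 * 6 = 18
Step 2: Outer operation '+ [18] 10'
  18 + 10 = 28

28


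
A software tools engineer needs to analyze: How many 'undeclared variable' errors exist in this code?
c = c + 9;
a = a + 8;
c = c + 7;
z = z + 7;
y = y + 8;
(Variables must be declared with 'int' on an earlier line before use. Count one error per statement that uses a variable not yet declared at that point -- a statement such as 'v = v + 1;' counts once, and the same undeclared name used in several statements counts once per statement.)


Scanning code line by line:
  Line 1: use 'c' -> ERROR (undeclared)
  Line 2: use 'a' -> ERROR (undeclared)
  Line 3: use 'c' -> ERROR (undeclared)
  Line 4: use 'z' -> ERROR (undeclared)
  Line 5: use 'y' -> ERROR (undeclared)
Total undeclared variable errors: 5

5


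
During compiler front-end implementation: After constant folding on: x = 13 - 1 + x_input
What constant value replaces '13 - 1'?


Identifying constant sub-expression:
  Original: x = 13 - 1 + x_input
  13 and 1 are both compile-time constants
  Evaluating: 13 - 1 = 12
  After folding: x = 12 + x_input

12


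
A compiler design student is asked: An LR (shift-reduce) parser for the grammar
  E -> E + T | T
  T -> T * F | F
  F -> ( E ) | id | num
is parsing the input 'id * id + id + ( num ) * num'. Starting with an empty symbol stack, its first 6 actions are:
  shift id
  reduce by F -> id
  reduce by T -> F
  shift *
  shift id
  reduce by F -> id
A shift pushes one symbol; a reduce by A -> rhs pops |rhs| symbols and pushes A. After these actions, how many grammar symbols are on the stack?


Tracking the symbol stack through each action:
  Action 1: shift 'id' : push -> stack = [id] (size 1)
  Action 2: reduce by F -> id : pop 1, push F -> stack = [F] (size 1)
  Action 3: reduce by T -> F : pop 1, push T -> stack = [T] (size 1)
  Action 4: shift '*' : push -> stack = [T, *] (size 2)
  Action 5: shift 'id' : push -> stack = [T, *, id] (size 3)
  Action 6: reduce by F -> id : pop 1, push F -> stack = [T, *, F] (size 3)
Final stack size: 3

3


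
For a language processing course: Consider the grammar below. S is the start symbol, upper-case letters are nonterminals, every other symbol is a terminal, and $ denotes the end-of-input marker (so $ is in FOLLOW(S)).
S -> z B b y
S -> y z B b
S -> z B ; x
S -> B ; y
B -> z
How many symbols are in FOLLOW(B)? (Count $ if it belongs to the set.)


S is the start symbol and does not occur in any rule body, so FOLLOW(S) = {$}.
Examining every occurrence of B in a rule body:
  S -> z B b y : B is followed by terminal 'b' -> add 'b'
  S -> y z B b : B is followed by terminal 'b' -> add 'b' (already in the set)
  S -> z B ; x : B is followed by terminal ';' -> add ';'
  S -> B ; y : B is followed by terminal ';' -> add ';' (already in the set)
  B -> z : B does not occur in the body -> contributes nothing
FOLLOW(B) = {;, b}
Count: 2

2


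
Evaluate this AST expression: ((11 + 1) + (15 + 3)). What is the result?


Expression: ((11 + 1) + (15 + 3))
Evaluating step by step:
  11 + 1 = 12
  15 + 3 = 18
  12 + 18 = 30
Result: 30

30


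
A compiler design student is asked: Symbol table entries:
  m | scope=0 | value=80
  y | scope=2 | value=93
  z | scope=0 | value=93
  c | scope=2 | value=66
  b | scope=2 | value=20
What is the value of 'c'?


Searching symbol table for 'c':
  m | scope=0 | value=80
  y | scope=2 | value=93
  z | scope=0 | value=93
  c | scope=2 | value=66 <- MATCH
  b | scope=2 | value=20
Found 'c' at scope 2 with value 66

66


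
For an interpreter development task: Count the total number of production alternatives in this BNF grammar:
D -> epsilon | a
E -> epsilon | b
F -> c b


Counting alternatives per rule:
  D: 2 alternative(s)
  E: 2 alternative(s)
  F: 1 alternative(s)
Sum: 2 + 2 + 1 = 5

5


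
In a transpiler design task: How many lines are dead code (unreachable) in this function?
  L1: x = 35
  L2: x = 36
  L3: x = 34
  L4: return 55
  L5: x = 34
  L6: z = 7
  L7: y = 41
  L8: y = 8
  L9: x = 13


Analyzing control flow:
  L1: reachable (before return)
  L2: reachable (before return)
  L3: reachable (before return)
  L4: reachable (return statement)
  L5: DEAD (after return at L4)
  L6: DEAD (after return at L4)
  L7: DEAD (after return at L4)
  L8: DEAD (after return at L4)
  L9: DEAD (after return at L4)
Return at L4, total lines = 9
Dead lines: L5 through L9
Count: 5

5


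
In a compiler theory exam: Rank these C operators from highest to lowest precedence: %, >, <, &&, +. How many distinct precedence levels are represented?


Looking up precedence for each operator:
  % -> precedence 6
  > -> precedence 4
  < -> precedence 4
  && -> precedence 2
  + -> precedence 5
Sorted highest to lowest: %, +, >, <, &&
Distinct precedence values: [6, 5, 4, 2]
Number of distinct levels: 4

4


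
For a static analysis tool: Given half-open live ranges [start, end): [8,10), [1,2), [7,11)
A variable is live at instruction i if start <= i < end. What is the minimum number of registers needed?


Live ranges:
  Var0: [8, 10)
  Var1: [1, 2)
  Var2: [7, 11)
Sweep-line events (position, delta, active):
  pos=1 start -> active=1
  pos=2 end -> active=0
  pos=7 start -> active=1
  pos=8 start -> active=2
  pos=10 end -> active=1
  pos=11 end -> active=0
Maximum simultaneous active: 2
Minimum registers needed: 2

2


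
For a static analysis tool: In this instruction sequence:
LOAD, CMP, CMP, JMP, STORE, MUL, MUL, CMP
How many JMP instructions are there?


Scanning instruction sequence for JMP:
  Position 1: LOAD
  Position 2: CMP
  Position 3: CMP
  Position 4: JMP <- MATCH
  Position 5: STORE
  Position 6: MUL
  Position 7: MUL
  Position 8: CMP
Matches at positions: [4]
Total JMP count: 1

1


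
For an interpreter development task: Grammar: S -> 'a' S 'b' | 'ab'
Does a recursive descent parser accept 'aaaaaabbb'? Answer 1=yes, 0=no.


Grammar accepts strings of the form a^n b^n (n >= 1)
Word: 'aaaaaabbb'
Counting: 6 a's and 3 b's
Check: 6 == 3? No
Mismatch: a-count != b-count
Rejected

0


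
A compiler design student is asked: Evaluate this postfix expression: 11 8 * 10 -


Processing tokens left to right:
Push 11, Push 8
Pop 11 and 8, compute 11 * 8 = 88, push 88
Push 10
Pop 88 and 10, compute 88 - 10 = 78, push 78
Stack result: 78

78


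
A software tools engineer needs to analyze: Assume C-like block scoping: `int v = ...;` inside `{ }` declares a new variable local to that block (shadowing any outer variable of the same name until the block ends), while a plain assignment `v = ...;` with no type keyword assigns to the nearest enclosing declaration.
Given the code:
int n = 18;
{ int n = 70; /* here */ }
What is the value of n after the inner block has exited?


Analyzing scoping rules:
Outer scope: declares n = 18
Inner block: 'int n = 70;' declares a NEW n that shadows the outer one
When the block exits the inner n goes out of scope; the outer n was never modified -> 18
Result: 18

18


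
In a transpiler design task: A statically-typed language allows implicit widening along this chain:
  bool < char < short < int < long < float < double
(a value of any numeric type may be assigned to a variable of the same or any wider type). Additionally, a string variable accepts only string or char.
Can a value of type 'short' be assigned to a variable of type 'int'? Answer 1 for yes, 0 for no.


Target variable type: int
Source value type: short
Numeric ranks: short=2, int=3
Widening allowed iff rank(source) <= rank(target): 2 <= 3? Yes
Result: 1

1


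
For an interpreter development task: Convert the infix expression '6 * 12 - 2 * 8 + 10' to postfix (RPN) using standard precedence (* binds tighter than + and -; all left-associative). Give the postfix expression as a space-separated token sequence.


Applying the shunting-yard algorithm:
  Operand 6 -> output
  Push '*' onto operator stack -> op-stack: [*]
  Operand 12 -> output
  See '-' (prec 1); top '*' (prec 2) >= it -> pop '*' to output
  Push '-' onto operator stack -> op-stack: [-]
  Operand 2 -> output
  Push '*' onto operator stack -> op-stack: [-, *]
  Operand 8 -> output
  See '+' (prec 1); top '*' (prec 2) >= it -> pop '*' to output
  See '+' (prec 1); top '-' (prec 1) >= it -> pop '-' to output
  Push '+' onto operator stack -> op-stack: [+]
  Operand 10 -> output
  End of input: pop '+' to output
Postfix result: 6 12 * 2 8 * - 10 +

6 12 * 2 8 * - 10 +


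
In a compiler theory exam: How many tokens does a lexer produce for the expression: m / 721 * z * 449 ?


Scanning 'm / 721 * z * 449'
Token 1: 'm' -> identifier
Token 2: '/' -> operator
Token 3: '721' -> integer_literal
Token 4: '*' -> operator
Token 5: 'z' -> identifier
Token 6: '*' -> operator
Token 7: '449' -> integer_literal
Total tokens: 7

7


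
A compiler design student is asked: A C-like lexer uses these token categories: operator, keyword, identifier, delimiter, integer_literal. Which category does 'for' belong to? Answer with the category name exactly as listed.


Token: 'for'
Checking categories:
  identifier: no
  integer_literal: no
  operator: no
  keyword: YES
  delimiter: no
Category: keyword

keyword


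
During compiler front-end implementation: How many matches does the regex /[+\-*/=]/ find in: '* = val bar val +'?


Pattern: /[+\-*/=]/ (operators)
Input: '* = val bar val +'
Scanning for matches:
  Match 1: '*'
  Match 2: '='
  Match 3: '+'
Total matches: 3

3


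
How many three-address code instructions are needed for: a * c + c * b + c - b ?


Expression: a * c + c * b + c - b
Generating three-address code (respecting * over +/- precedence):
  Instruction 1: t1 = a * c
  Instruction 2: t2 = c * b
  Instruction 3: t3 = t1 + t2
  Instruction 4: t4 = t3 + c
  Instruction 5: t5 = t4 - b
Total instructions: 5

5


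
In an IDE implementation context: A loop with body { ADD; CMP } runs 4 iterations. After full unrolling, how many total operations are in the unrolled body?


Loop body operations: ADD, CMP (2 ops per iteration)
Unrolling 4 iterations:
  Iteration 1: ADD, CMP (2 ops)
  Iteration 2: ADD, CMP (2 ops)
  Iteration 3: ADD, CMP (2 ops)
  Iteration 4: ADD, CMP (2 ops)
Total: 4 iterations * 2 ops/iter = 8 operations

8


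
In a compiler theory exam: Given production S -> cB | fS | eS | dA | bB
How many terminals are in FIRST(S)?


Production: S -> cB | fS | eS | dA | bB
Examining each alternative for leading terminals:
  S -> cB : first terminal = 'c'
  S -> fS : first terminal = 'f'
  S -> eS : first terminal = 'e'
  S -> dA : first terminal = 'd'
  S -> bB : first terminal = 'b'
FIRST(S) = {b, c, d, e, f}
Count: 5

5


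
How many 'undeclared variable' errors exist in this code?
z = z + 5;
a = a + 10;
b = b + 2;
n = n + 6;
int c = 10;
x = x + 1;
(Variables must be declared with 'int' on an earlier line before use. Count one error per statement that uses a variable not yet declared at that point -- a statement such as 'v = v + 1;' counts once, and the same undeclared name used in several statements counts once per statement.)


Scanning code line by line:
  Line 1: use 'z' -> ERROR (undeclared)
  Line 2: use 'a' -> ERROR (undeclared)
  Line 3: use 'b' -> ERROR (undeclared)
  Line 4: use 'n' -> ERROR (undeclared)
  Line 5: declare 'c' -> declared = ['c']
  Line 6: use 'x' -> ERROR (undeclared)
Total undeclared variable errors: 5

5


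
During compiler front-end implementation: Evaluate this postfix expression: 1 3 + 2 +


Processing tokens left to right:
Push 1, Push 3
Pop 1 and 3, compute 1 + 3 = 4, push 4
Push 2
Pop 4 and 2, compute 4 + 2 = 6, push 6
Stack result: 6

6


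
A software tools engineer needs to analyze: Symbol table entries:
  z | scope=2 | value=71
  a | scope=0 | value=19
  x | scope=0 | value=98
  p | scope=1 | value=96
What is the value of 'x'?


Searching symbol table for 'x':
  z | scope=2 | value=71
  a | scope=0 | value=19
  x | scope=0 | value=98 <- MATCH
  p | scope=1 | value=96
Found 'x' at scope 0 with value 98

98


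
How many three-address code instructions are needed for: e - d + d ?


Expression: e - d + d
Generating three-address code (respecting * over +/- precedence):
  Instruction 1: t1 = e - d
  Instruction 2: t2 = t1 + d
Total instructions: 2

2


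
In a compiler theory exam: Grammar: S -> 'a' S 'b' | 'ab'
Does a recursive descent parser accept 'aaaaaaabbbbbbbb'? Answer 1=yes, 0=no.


Grammar accepts strings of the form a^n b^n (n >= 1)
Word: 'aaaaaaabbbbbbbb'
Counting: 7 a's and 8 b's
Check: 7 == 8? No
Mismatch: a-count != b-count
Rejected

0


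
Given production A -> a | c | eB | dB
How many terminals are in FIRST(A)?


Production: A -> a | c | eB | dB
Examining each alternative for leading terminals:
  A -> a : first terminal = 'a'
  A -> c : first terminal = 'c'
  A -> eB : first terminal = 'e'
  A -> dB : first terminal = 'd'
FIRST(A) = {a, c, d, e}
Count: 4

4


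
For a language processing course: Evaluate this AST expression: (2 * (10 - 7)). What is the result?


Expression: (2 * (10 - 7))
Evaluating step by step:
  10 - 7 = 3
  2 * 3 = 6
Result: 6

6


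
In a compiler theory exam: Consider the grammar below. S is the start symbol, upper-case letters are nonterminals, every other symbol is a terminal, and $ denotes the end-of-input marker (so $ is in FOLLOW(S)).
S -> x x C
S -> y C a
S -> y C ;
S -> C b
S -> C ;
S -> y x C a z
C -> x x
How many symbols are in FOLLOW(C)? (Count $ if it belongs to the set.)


S is the start symbol and does not occur in any rule body, so FOLLOW(S) = {$}.
Examining every occurrence of C in a rule body:
  S -> x x C : C is at the right end -> add FOLLOW(S) = {$}
  S -> y C a : C is followed by terminal 'a' -> add 'a'
  S -> y C ; : C is followed by terminal ';' -> add ';'
  S -> C b : C is followed by terminal 'b' -> add 'b'
  S -> C ; : C is followed by terminal ';' -> add ';' (already in the set)
  S -> y x C a z : C is followed by terminal 'a' -> add 'a' (already in the set)
  C -> x x : C does not occur in the body -> contributes nothing
FOLLOW(C) = {;, a, b, $}
Count: 4

4


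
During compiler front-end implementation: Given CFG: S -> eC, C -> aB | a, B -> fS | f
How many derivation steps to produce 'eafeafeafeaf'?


Grammar: S -> eC, C -> aB | a, B -> fS | f
Deriving 'eafeafeafeaf':
Step 1: S -> eC => eC
Step 2: C -> aB => eaB
Step 3: B -> fS => eafS
Step 4: S -> eC => eafeC
Step 5: C -> aB => eafeaB
Step 6: B -> fS => eafeafS
Step 7: S -> eC => eafeafeC
Step 8: C -> aB => eafeafeaB
Step 9: B -> fS => eafeafeafS
Step 10: S -> eC => eafeafeafeC
Step 11: C -> aB => eafeafeafeaB
Step 12: B -> f => eafeafeafeaf
Total derivation steps: 12

12
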